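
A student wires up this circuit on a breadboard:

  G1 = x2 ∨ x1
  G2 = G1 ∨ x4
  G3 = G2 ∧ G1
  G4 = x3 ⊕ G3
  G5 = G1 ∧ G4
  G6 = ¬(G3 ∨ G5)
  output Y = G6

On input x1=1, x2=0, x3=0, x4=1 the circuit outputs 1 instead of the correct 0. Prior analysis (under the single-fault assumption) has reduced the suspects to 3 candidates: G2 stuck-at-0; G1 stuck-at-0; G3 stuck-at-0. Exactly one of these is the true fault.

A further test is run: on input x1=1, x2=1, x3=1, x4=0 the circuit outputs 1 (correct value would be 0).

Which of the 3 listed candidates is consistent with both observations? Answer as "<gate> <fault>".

Evaluate each candidate on input x1=1, x2=1, x3=1, x4=0:
  G2 stuck-at-0: G1=1, G2=0 [stuck-at-0], G3=0, G4=1, G5=1, G6=0 → 0 — eliminated
  G1 stuck-at-0: G1=0 [stuck-at-0], G2=0, G3=0, G4=1, G5=0, G6=1 → 1 — matches
  G3 stuck-at-0: G1=1, G2=1, G3=0 [stuck-at-0], G4=1, G5=1, G6=0 → 0 — eliminated
Only G1 stuck-at-0 reproduces the observed 1.

G1 stuck-at-0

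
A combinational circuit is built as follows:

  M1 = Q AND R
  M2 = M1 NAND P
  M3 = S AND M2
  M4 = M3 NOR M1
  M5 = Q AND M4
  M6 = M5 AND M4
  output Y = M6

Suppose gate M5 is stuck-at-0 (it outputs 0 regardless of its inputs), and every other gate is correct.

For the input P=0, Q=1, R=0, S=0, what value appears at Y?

0

Propagate with M5 forced: M1=0, M2=1, M3=0, M4=1, M5=0 [stuck-at-0], M6=0.
So Y = 0. (Without the fault it would be 1.)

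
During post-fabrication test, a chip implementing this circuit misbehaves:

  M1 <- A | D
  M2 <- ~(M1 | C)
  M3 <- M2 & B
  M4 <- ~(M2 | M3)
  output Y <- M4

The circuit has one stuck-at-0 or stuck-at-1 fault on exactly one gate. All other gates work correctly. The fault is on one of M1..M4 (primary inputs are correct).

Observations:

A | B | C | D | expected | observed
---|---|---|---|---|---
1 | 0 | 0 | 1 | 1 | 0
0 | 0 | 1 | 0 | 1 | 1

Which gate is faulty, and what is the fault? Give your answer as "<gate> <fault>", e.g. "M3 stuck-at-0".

Fault-free values for test 1 (A=1, B=0, C=0, D=1): M1=1, M2=0, M3=0, M4=1, giving Y=1. Observed 0.
Test 1: faults giving observed 0 are {M1 stuck-at-0, M2 stuck-at-1, M3 stuck-at-1, M4 stuck-at-0}.
Test 2 (A=0, B=0, C=1, D=0): fault-free M1=0, M2=0, M3=0, M4=1 → 1; observed 1. Eliminates M2 stuck-at-1, M3 stuck-at-1, M4 stuck-at-0.
Only M1 stuck-at-0 is consistent with every test.

M1 stuck-at-0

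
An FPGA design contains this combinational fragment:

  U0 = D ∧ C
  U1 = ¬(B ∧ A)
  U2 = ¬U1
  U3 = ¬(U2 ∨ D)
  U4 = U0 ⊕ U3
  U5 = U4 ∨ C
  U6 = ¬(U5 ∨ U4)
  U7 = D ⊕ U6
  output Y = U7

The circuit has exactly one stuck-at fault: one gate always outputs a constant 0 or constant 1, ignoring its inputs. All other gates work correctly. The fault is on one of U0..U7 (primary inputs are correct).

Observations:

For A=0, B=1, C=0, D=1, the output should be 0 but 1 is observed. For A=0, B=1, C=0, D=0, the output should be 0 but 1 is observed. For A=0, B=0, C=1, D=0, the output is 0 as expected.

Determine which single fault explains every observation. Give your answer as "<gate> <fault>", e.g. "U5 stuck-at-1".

Fault-free values for test 1 (A=0, B=1, C=0, D=1): U0=0, U1=1, U2=0, U3=0, U4=0, U5=0, U6=1, U7=0, giving Y=0. Observed 1.
Test 1: faults giving observed 1 are {U0 stuck-at-1, U3 stuck-at-1, U4 stuck-at-1, U5 stuck-at-1, U6 stuck-at-0, U7 stuck-at-1}.
Test 2 (A=0, B=1, C=0, D=0): fault-free U0=0, U1=1, U2=0, U3=1, U4=1, U5=1, U6=0, U7=0 → 0; observed 1. Eliminates U3 stuck-at-1, U4 stuck-at-1, U5 stuck-at-1, U6 stuck-at-0.
Test 3 (A=0, B=0, C=1, D=0): fault-free U0=0, U1=1, U2=0, U3=1, U4=1, U5=1, U6=0, U7=0 → 0; observed 0. Eliminates U7 stuck-at-1.
Only U0 stuck-at-1 is consistent with every test.

U0 stuck-at-1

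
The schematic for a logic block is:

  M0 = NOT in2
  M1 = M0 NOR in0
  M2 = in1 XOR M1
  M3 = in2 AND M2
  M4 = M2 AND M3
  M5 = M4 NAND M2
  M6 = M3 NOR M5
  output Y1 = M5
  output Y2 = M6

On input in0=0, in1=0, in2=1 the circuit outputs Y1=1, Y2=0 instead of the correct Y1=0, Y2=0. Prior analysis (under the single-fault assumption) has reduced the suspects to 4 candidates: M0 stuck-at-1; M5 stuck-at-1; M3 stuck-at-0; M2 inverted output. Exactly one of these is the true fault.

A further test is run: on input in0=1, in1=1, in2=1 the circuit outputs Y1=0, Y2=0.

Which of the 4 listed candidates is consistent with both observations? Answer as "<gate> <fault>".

Evaluate each candidate on input in0=1, in1=1, in2=1:
  M0 stuck-at-1: M0=1 [stuck-at-1], M1=0, M2=1, M3=1, M4=1, M5=0, M6=0 → Y1=0, Y2=0 — matches
  M5 stuck-at-1: M0=0, M1=0, M2=1, M3=1, M4=1, M5=1 [stuck-at-1], M6=0 → Y1=1, Y2=0 — eliminated
  M3 stuck-at-0: M0=0, M1=0, M2=1, M3=0 [stuck-at-0], M4=0, M5=1, M6=0 → Y1=1, Y2=0 — eliminated
  M2 inverted output: M0=0, M1=0, M2=0 [inverted output], M3=0, M4=0, M5=1, M6=0 → Y1=1, Y2=0 — eliminated
Only M0 stuck-at-1 reproduces the observed Y1=0, Y2=0.

M0 stuck-at-1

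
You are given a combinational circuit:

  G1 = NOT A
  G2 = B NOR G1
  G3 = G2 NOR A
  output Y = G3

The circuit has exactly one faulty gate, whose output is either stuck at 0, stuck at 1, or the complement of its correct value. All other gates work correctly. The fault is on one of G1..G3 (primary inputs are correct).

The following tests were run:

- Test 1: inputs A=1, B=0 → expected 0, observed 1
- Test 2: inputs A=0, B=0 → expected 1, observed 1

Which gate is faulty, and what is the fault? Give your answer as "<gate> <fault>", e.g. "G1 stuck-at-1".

G3 stuck-at-1

Fault-free values for test 1 (A=1, B=0): G1=0, G2=1, G3=0, giving Y=0. Observed 1.
Test 1: faults giving observed 1 are {G3 stuck-at-1, G3 inverted output}.
Test 2 (A=0, B=0): fault-free G1=1, G2=0, G3=1 → 1; observed 1. Eliminates G3 inverted output.
Only G3 stuck-at-1 is consistent with every test.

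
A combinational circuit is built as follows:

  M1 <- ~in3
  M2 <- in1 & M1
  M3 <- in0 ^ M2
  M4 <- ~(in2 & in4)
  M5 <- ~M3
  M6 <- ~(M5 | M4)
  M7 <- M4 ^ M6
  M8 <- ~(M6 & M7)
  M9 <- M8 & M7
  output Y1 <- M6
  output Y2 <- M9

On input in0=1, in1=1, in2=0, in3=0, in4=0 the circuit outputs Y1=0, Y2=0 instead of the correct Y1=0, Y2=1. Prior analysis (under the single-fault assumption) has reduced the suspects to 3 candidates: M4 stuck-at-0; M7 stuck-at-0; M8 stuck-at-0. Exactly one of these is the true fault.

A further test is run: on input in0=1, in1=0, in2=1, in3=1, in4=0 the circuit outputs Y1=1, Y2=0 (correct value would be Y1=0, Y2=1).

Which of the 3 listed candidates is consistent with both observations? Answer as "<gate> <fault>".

Evaluate each candidate on input in0=1, in1=0, in2=1, in3=1, in4=0:
  M4 stuck-at-0: M1=0, M2=0, M3=1, M4=0 [stuck-at-0], M5=0, M6=1, M7=1, M8=0, M9=0 → Y1=1, Y2=0 — matches
  M7 stuck-at-0: M1=0, M2=0, M3=1, M4=1, M5=0, M6=0, M7=0 [stuck-at-0], M8=1, M9=0 → Y1=0, Y2=0 — eliminated
  M8 stuck-at-0: M1=0, M2=0, M3=1, M4=1, M5=0, M6=0, M7=1, M8=0 [stuck-at-0], M9=0 → Y1=0, Y2=0 — eliminated
Only M4 stuck-at-0 reproduces the observed Y1=1, Y2=0.

M4 stuck-at-0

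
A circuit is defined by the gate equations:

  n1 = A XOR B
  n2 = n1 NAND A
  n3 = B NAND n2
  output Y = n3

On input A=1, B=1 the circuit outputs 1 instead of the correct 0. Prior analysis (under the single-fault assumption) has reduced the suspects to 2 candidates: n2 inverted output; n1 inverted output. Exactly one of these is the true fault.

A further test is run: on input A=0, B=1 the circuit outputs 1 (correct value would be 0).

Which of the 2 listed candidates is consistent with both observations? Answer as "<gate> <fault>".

n2 inverted output

Evaluate each candidate on input A=0, B=1:
  n2 inverted output: n1=1, n2=0 [inverted output], n3=1 → 1 — matches
  n1 inverted output: n1=0 [inverted output], n2=1, n3=0 → 0 — eliminated
Only n2 inverted output reproduces the observed 1.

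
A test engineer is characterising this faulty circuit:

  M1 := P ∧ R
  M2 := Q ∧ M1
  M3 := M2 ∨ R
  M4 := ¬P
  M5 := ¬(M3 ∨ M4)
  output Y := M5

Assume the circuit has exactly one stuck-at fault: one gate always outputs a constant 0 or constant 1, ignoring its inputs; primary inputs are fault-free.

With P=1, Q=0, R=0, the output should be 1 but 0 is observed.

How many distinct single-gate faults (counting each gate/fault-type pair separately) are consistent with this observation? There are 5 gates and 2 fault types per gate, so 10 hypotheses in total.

Fault-free: M1=0, M2=0, M3=0, M4=0, M5=1 → 1. Observed 0.
  M1 stuck-at-0: output 1 ✗
  M1 stuck-at-1: output 1 ✗
  M2 stuck-at-0: output 1 ✗
  M2 stuck-at-1: output 0 ✓
  M3 stuck-at-0: output 1 ✗
  M3 stuck-at-1: output 0 ✓
  M4 stuck-at-0: output 1 ✗
  M4 stuck-at-1: output 0 ✓
  M5 stuck-at-0: output 0 ✓
  M5 stuck-at-1: output 1 ✗
Consistent faults: {M2 stuck-at-1, M3 stuck-at-1, M4 stuck-at-1, M5 stuck-at-0} — 4 in all.

4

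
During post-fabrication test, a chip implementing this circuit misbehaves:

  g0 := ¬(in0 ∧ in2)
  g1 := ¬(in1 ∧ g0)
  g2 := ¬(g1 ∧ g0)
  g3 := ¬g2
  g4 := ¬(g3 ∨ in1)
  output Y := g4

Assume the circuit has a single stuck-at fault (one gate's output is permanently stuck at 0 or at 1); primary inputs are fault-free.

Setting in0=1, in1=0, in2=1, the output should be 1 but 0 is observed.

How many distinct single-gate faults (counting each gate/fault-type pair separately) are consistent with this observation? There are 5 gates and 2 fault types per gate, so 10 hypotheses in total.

Fault-free: g0=0, g1=1, g2=1, g3=0, g4=1 → 1. Observed 0.
  g0 stuck-at-0: output 1 ✗
  g0 stuck-at-1: output 0 ✓
  g1 stuck-at-0: output 1 ✗
  g1 stuck-at-1: output 1 ✗
  g2 stuck-at-0: output 0 ✓
  g2 stuck-at-1: output 1 ✗
  g3 stuck-at-0: output 1 ✗
  g3 stuck-at-1: output 0 ✓
  g4 stuck-at-0: output 0 ✓
  g4 stuck-at-1: output 1 ✗
Consistent faults: {g0 stuck-at-1, g2 stuck-at-0, g3 stuck-at-1, g4 stuck-at-0} — 4 in all.

4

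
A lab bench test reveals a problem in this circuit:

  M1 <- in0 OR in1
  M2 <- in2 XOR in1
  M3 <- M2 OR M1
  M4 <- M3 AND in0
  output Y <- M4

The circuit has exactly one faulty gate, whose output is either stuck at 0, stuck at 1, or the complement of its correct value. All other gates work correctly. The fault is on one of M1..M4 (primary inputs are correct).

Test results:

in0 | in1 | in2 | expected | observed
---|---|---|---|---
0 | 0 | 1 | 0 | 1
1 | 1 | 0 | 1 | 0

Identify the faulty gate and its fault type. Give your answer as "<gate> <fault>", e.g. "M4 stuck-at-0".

M4 inverted output

Fault-free values for test 1 (in0=0, in1=0, in2=1): M1=0, M2=1, M3=1, M4=0, giving Y=0. Observed 1.
Test 1: faults giving observed 1 are {M4 stuck-at-1, M4 inverted output}.
Test 2 (in0=1, in1=1, in2=0): fault-free M1=1, M2=1, M3=1, M4=1 → 1; observed 0. Eliminates M4 stuck-at-1.
Only M4 inverted output is consistent with every test.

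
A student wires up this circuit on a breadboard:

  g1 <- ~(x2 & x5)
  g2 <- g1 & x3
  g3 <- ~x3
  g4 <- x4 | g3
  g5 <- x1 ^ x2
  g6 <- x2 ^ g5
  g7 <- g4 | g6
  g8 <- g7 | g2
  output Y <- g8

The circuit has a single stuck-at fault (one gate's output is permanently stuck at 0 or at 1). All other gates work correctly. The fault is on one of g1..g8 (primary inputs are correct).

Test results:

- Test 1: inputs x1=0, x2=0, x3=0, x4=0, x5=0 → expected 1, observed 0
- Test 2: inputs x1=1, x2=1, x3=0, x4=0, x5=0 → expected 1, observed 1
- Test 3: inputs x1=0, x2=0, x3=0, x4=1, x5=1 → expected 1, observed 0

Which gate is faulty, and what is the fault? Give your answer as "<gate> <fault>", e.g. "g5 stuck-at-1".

g4 stuck-at-0

Fault-free values for test 1 (x1=0, x2=0, x3=0, x4=0, x5=0): g1=1, g2=0, g3=1, g4=1, g5=0, g6=0, g7=1, g8=1, giving Y=1. Observed 0.
Test 1: faults giving observed 0 are {g3 stuck-at-0, g4 stuck-at-0, g7 stuck-at-0, g8 stuck-at-0}.
Test 2 (x1=1, x2=1, x3=0, x4=0, x5=0): fault-free g1=1, g2=0, g3=1, g4=1, g5=0, g6=1, g7=1, g8=1 → 1; observed 1. Eliminates g7 stuck-at-0, g8 stuck-at-0.
Test 3 (x1=0, x2=0, x3=0, x4=1, x5=1): fault-free g1=1, g2=0, g3=1, g4=1, g5=0, g6=0, g7=1, g8=1 → 1; observed 0. Eliminates g3 stuck-at-0.
Only g4 stuck-at-0 is consistent with every test.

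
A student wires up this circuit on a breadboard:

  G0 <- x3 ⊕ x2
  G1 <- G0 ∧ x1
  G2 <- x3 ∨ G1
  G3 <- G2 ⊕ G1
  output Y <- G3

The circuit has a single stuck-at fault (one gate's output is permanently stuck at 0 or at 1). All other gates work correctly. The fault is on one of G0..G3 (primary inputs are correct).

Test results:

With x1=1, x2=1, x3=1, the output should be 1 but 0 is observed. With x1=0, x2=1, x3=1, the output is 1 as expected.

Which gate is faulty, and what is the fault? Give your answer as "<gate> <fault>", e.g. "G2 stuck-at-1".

G0 stuck-at-1

Fault-free values for test 1 (x1=1, x2=1, x3=1): G0=0, G1=0, G2=1, G3=1, giving Y=1. Observed 0.
Test 1: faults giving observed 0 are {G0 stuck-at-1, G1 stuck-at-1, G2 stuck-at-0, G3 stuck-at-0}.
Test 2 (x1=0, x2=1, x3=1): fault-free G0=0, G1=0, G2=1, G3=1 → 1; observed 1. Eliminates G1 stuck-at-1, G2 stuck-at-0, G3 stuck-at-0.
Only G0 stuck-at-1 is consistent with every test.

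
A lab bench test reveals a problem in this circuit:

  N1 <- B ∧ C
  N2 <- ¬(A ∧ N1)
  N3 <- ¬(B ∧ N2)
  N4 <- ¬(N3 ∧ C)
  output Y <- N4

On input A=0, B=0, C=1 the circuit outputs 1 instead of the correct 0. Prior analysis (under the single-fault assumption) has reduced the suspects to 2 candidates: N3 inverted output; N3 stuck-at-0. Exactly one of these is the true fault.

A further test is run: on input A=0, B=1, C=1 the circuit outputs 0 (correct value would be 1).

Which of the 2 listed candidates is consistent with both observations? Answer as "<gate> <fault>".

Evaluate each candidate on input A=0, B=1, C=1:
  N3 inverted output: N1=1, N2=1, N3=1 [inverted output], N4=0 → 0 — matches
  N3 stuck-at-0: N1=1, N2=1, N3=0 [stuck-at-0], N4=1 → 1 — eliminated
Only N3 inverted output reproduces the observed 0.

N3 inverted output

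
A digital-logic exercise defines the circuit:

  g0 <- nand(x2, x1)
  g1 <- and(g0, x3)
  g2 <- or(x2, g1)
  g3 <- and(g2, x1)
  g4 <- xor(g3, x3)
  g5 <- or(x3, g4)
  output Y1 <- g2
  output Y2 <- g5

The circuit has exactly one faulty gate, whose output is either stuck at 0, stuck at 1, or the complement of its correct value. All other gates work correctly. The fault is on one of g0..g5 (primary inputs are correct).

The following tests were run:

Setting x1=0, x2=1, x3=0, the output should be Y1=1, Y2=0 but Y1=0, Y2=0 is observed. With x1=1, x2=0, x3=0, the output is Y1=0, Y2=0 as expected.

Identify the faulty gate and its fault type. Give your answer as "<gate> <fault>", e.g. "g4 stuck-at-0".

Fault-free values for test 1 (x1=0, x2=1, x3=0): g0=1, g1=0, g2=1, g3=0, g4=0, g5=0, giving Y1=1, Y2=0. Observed Y1=0, Y2=0.
Test 1: faults giving observed Y1=0, Y2=0 are {g2 stuck-at-0, g2 inverted output}.
Test 2 (x1=1, x2=0, x3=0): fault-free g0=1, g1=0, g2=0, g3=0, g4=0, g5=0 → Y1=0, Y2=0; observed Y1=0, Y2=0. Eliminates g2 inverted output.
Only g2 stuck-at-0 is consistent with every test.

g2 stuck-at-0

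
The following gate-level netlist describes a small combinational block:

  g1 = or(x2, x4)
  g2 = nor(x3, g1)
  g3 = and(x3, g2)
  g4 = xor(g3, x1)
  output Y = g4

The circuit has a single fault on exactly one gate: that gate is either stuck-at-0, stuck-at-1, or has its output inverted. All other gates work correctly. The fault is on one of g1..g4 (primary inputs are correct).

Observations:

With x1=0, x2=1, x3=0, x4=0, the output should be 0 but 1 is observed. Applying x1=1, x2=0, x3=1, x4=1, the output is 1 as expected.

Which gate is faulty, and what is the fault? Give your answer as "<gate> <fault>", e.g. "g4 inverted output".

Fault-free values for test 1 (x1=0, x2=1, x3=0, x4=0): g1=1, g2=0, g3=0, g4=0, giving Y=0. Observed 1.
Test 1: faults giving observed 1 are {g3 stuck-at-1, g3 inverted output, g4 stuck-at-1, g4 inverted output}.
Test 2 (x1=1, x2=0, x3=1, x4=1): fault-free g1=1, g2=0, g3=0, g4=1 → 1; observed 1. Eliminates g3 stuck-at-1, g3 inverted output, g4 inverted output.
Only g4 stuck-at-1 is consistent with every test.

g4 stuck-at-1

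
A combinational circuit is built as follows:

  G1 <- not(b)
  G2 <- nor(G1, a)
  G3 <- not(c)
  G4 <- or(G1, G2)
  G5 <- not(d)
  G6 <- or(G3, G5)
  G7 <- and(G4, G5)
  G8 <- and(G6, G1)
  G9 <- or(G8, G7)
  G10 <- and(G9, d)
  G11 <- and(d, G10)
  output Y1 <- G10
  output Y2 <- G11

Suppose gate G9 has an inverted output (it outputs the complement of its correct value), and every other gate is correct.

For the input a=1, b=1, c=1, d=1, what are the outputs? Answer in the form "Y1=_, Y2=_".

Y1=1, Y2=1

Propagate with G9 forced: G1=0, G2=0, G3=0, G4=0, G5=0, G6=0, G7=0, G8=0, G9=1 [inverted output], G10=1, G11=1.
So the outputs are Y1=1, Y2=1. (Without the fault they would be Y1=0, Y2=0.)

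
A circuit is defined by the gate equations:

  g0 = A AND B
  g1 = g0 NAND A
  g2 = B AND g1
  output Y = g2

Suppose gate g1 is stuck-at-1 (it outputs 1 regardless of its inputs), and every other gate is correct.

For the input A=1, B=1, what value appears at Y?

1

Propagate with g1 forced: g0=1, g1=1 [stuck-at-1], g2=1.
So Y = 1. (Without the fault it would be 0.)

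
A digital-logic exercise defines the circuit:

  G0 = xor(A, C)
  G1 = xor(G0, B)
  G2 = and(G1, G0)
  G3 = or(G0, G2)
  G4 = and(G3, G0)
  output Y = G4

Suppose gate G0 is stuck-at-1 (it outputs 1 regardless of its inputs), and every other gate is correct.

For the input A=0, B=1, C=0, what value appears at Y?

1

Propagate with G0 forced: G0=1 [stuck-at-1], G1=0, G2=0, G3=1, G4=1.
So Y = 1. (Without the fault it would be 0.)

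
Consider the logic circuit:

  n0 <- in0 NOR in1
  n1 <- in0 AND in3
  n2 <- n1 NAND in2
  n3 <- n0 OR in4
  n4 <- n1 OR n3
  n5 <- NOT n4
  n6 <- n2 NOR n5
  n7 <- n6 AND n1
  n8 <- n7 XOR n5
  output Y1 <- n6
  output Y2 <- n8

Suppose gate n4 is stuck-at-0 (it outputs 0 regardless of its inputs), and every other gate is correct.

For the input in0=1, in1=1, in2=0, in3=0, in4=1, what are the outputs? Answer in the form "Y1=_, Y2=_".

Propagate with n4 forced: n0=0, n1=0, n2=1, n3=1, n4=0 [stuck-at-0], n5=1, n6=0, n7=0, n8=1.
So the outputs are Y1=0, Y2=1. (Without the fault they would be Y1=0, Y2=0.)

Y1=0, Y2=1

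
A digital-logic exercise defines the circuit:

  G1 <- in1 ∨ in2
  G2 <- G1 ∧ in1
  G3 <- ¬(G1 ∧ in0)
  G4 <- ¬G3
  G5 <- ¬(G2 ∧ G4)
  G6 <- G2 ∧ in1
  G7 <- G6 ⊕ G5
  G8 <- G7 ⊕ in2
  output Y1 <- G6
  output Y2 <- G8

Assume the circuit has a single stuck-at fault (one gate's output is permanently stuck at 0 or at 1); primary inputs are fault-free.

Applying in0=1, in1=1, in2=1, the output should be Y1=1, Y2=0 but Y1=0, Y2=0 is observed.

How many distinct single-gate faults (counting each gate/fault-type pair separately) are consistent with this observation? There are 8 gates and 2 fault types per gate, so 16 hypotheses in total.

2

Fault-free: G1=1, G2=1, G3=0, G4=1, G5=0, G6=1, G7=1, G8=0 → Y1=1, Y2=0. Observed Y1=0, Y2=0.
  G1: stuck-at-0 ✓; others ✗
  G2: stuck-at-0 ✓; others ✗
  G3: none of the 2 fault types match ✗
  G4: none of the 2 fault types match ✗
  G5: none of the 2 fault types match ✗
  G6: none of the 2 fault types match ✗
  G7: none of the 2 fault types match ✗
  G8: none of the 2 fault types match ✗
Consistent faults: {G1 stuck-at-0, G2 stuck-at-0} — 2 in all.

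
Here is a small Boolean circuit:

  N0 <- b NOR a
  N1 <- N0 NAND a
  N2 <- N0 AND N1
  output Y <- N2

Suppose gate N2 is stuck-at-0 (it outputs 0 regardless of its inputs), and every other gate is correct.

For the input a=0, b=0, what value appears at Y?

Propagate with N2 forced: N0=1, N1=1, N2=0 [stuck-at-0].
So Y = 0. (Without the fault it would be 1.)

0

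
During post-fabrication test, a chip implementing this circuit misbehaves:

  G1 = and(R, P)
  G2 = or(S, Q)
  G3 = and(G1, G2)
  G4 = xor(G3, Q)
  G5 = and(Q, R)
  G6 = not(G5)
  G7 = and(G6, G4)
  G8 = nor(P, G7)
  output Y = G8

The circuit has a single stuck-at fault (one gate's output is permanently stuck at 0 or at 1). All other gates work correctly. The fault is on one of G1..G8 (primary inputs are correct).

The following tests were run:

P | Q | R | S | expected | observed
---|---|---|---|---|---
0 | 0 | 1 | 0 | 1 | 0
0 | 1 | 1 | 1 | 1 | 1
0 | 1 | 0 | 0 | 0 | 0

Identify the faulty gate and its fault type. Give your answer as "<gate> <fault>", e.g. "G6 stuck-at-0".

Fault-free values for test 1 (P=0, Q=0, R=1, S=0): G1=0, G2=0, G3=0, G4=0, G5=0, G6=1, G7=0, G8=1, giving Y=1. Observed 0.
Test 1: faults giving observed 0 are {G3 stuck-at-1, G4 stuck-at-1, G7 stuck-at-1, G8 stuck-at-0}.
Test 2 (P=0, Q=1, R=1, S=1): fault-free G1=0, G2=1, G3=0, G4=1, G5=1, G6=0, G7=0, G8=1 → 1; observed 1. Eliminates G7 stuck-at-1, G8 stuck-at-0.
Test 3 (P=0, Q=1, R=0, S=0): fault-free G1=0, G2=1, G3=0, G4=1, G5=0, G6=1, G7=1, G8=0 → 0; observed 0. Eliminates G3 stuck-at-1.
Only G4 stuck-at-1 is consistent with every test.

G4 stuck-at-1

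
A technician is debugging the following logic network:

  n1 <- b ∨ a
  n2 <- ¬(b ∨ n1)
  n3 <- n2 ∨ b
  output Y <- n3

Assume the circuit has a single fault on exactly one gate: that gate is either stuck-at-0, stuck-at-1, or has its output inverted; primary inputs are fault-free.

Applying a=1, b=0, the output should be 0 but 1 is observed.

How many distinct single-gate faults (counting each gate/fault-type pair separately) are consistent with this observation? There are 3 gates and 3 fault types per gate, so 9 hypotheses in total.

Fault-free: n1=1, n2=0, n3=0 → 0. Observed 1.
  n1 stuck-at-0: output 1 ✓
  n1 stuck-at-1: output 0 ✗
  n1 inverted output: output 1 ✓
  n2 stuck-at-0: output 0 ✗
  n2 stuck-at-1: output 1 ✓
  n2 inverted output: output 1 ✓
  n3 stuck-at-0: output 0 ✗
  n3 stuck-at-1: output 1 ✓
  n3 inverted output: output 1 ✓
Consistent faults: {n1 stuck-at-0, n1 inverted output, n2 stuck-at-1, n2 inverted output, n3 stuck-at-1, n3 inverted output} — 6 in all.

6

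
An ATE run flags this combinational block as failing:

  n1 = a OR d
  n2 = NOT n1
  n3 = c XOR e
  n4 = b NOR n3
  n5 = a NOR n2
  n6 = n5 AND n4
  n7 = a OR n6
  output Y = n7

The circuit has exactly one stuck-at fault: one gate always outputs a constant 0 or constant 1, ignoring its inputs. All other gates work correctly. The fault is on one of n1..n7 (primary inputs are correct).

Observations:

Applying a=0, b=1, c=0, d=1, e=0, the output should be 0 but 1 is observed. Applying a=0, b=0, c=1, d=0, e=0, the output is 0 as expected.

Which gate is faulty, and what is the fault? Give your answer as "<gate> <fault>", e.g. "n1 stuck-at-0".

n4 stuck-at-1

Fault-free values for test 1 (a=0, b=1, c=0, d=1, e=0): n1=1, n2=0, n3=0, n4=0, n5=1, n6=0, n7=0, giving Y=0. Observed 1.
Test 1: faults giving observed 1 are {n4 stuck-at-1, n6 stuck-at-1, n7 stuck-at-1}.
Test 2 (a=0, b=0, c=1, d=0, e=0): fault-free n1=0, n2=1, n3=1, n4=0, n5=0, n6=0, n7=0 → 0; observed 0. Eliminates n6 stuck-at-1, n7 stuck-at-1.
Only n4 stuck-at-1 is consistent with every test.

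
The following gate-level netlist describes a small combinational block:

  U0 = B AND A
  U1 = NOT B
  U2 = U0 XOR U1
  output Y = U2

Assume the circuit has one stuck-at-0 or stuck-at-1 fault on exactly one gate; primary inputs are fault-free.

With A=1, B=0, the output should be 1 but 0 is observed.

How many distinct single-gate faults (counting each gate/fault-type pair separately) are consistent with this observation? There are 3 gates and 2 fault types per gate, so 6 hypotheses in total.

Fault-free: U0=0, U1=1, U2=1 → 1. Observed 0.
  U0 stuck-at-0: output 1 ✗
  U0 stuck-at-1: output 0 ✓
  U1 stuck-at-0: output 0 ✓
  U1 stuck-at-1: output 1 ✗
  U2 stuck-at-0: output 0 ✓
  U2 stuck-at-1: output 1 ✗
Consistent faults: {U0 stuck-at-1, U1 stuck-at-0, U2 stuck-at-0} — 3 in all.

3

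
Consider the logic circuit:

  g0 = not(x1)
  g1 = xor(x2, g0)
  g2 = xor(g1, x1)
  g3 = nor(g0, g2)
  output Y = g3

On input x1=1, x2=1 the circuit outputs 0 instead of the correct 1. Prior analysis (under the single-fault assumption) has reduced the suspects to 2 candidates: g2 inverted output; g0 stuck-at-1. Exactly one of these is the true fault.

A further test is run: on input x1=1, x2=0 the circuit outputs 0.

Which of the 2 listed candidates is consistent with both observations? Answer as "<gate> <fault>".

Evaluate each candidate on input x1=1, x2=0:
  g2 inverted output: g0=0, g1=0, g2=0 [inverted output], g3=1 → 1 — eliminated
  g0 stuck-at-1: g0=1 [stuck-at-1], g1=1, g2=0, g3=0 → 0 — matches
Only g0 stuck-at-1 reproduces the observed 0.

g0 stuck-at-1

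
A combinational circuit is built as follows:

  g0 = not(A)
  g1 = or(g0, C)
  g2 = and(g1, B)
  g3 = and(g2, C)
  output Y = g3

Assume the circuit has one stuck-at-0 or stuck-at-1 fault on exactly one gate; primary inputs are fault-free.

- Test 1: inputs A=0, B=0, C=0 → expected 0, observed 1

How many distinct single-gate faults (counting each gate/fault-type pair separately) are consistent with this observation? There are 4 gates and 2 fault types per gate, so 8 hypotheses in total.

Fault-free: g0=1, g1=1, g2=0, g3=0 → 0. Observed 1.
  g0 stuck-at-0: output 0 ✗
  g0 stuck-at-1: output 0 ✗
  g1 stuck-at-0: output 0 ✗
  g1 stuck-at-1: output 0 ✗
  g2 stuck-at-0: output 0 ✗
  g2 stuck-at-1: output 0 ✗
  g3 stuck-at-0: output 0 ✗
  g3 stuck-at-1: output 1 ✓
Consistent faults: {g3 stuck-at-1} — 1 in all.

1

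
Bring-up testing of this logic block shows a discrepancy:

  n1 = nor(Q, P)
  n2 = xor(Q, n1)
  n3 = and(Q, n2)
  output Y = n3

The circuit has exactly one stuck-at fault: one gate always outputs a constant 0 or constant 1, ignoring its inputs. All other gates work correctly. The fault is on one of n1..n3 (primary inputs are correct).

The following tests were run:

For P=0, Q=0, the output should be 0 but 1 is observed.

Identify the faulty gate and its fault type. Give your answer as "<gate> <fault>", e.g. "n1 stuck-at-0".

Fault-free values for test 1 (P=0, Q=0): n1=1, n2=1, n3=0, giving Y=0. Observed 1.
Test 1: faults giving observed 1 are {n3 stuck-at-1}.
Only n3 stuck-at-1 is consistent with every test.

n3 stuck-at-1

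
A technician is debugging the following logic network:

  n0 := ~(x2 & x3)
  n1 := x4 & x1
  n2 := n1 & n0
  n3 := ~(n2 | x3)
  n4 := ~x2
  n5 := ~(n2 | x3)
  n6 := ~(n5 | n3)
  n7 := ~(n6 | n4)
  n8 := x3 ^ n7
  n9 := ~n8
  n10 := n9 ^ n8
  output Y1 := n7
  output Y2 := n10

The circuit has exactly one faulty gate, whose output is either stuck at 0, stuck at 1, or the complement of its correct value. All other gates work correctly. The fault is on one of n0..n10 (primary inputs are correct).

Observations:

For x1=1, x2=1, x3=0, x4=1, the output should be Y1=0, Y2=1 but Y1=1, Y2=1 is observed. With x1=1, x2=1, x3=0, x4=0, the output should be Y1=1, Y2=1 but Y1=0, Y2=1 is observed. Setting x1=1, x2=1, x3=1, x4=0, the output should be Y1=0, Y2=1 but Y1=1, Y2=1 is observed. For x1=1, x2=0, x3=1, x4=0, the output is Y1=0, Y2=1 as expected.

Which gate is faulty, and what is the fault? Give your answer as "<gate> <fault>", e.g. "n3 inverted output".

n6 inverted output

Fault-free values for test 1 (x1=1, x2=1, x3=0, x4=1): n0=1, n1=1, n2=1, n3=0, n4=0, n5=0, n6=1, n7=0, n8=0, n9=1, n10=1, giving Y1=0, Y2=1. Observed Y1=1, Y2=1.
Test 1: faults giving observed Y1=1, Y2=1 are {n0 stuck-at-0, n0 inverted output, n1 stuck-at-0, n1 inverted output, n2 stuck-at-0, n2 inverted output, n3 stuck-at-1, n3 inverted output, n5 stuck-at-1, n5 inverted output, n6 stuck-at-0, n6 inverted output, n7 stuck-at-1, n7 inverted output}.
Test 2 (x1=1, x2=1, x3=0, x4=0): fault-free n0=1, n1=0, n2=0, n3=1, n4=0, n5=1, n6=0, n7=1, n8=1, n9=0, n10=1 → Y1=1, Y2=1; observed Y1=0, Y2=1. Eliminates n0 stuck-at-0, n0 inverted output, n1 stuck-at-0, n2 stuck-at-0, n3 stuck-at-1, n3 inverted output, n5 stuck-at-1, n5 inverted output, n6 stuck-at-0, n7 stuck-at-1.
Test 3 (x1=1, x2=1, x3=1, x4=0): fault-free n0=0, n1=0, n2=0, n3=0, n4=0, n5=0, n6=1, n7=0, n8=1, n9=0, n10=1 → Y1=0, Y2=1; observed Y1=1, Y2=1. Eliminates n1 inverted output, n2 inverted output.
Test 4 (x1=1, x2=0, x3=1, x4=0): fault-free n0=1, n1=0, n2=0, n3=0, n4=1, n5=0, n6=1, n7=0, n8=1, n9=0, n10=1 → Y1=0, Y2=1; observed Y1=0, Y2=1. Eliminates n7 inverted output.
Only n6 inverted output is consistent with every test.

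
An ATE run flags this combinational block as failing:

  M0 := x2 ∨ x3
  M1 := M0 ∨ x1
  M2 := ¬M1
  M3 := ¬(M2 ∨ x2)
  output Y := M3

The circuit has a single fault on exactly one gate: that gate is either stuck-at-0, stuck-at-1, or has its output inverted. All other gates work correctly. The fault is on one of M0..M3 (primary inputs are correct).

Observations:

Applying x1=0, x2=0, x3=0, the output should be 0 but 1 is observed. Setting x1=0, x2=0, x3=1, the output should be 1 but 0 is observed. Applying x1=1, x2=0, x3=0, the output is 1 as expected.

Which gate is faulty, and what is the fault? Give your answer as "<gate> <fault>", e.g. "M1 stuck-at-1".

M0 inverted output

Fault-free values for test 1 (x1=0, x2=0, x3=0): M0=0, M1=0, M2=1, M3=0, giving Y=0. Observed 1.
Test 1: faults giving observed 1 are {M0 stuck-at-1, M0 inverted output, M1 stuck-at-1, M1 inverted output, M2 stuck-at-0, M2 inverted output, M3 stuck-at-1, M3 inverted output}.
Test 2 (x1=0, x2=0, x3=1): fault-free M0=1, M1=1, M2=0, M3=1 → 1; observed 0. Eliminates M0 stuck-at-1, M1 stuck-at-1, M2 stuck-at-0, M3 stuck-at-1.
Test 3 (x1=1, x2=0, x3=0): fault-free M0=0, M1=1, M2=0, M3=1 → 1; observed 1. Eliminates M1 inverted output, M2 inverted output, M3 inverted output.
Only M0 inverted output is consistent with every test.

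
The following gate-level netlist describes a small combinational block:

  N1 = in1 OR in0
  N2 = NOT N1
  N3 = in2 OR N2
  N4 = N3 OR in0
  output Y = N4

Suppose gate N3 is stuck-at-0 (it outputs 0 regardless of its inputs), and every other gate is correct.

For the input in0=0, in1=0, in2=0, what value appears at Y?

0

Propagate with N3 forced: N1=0, N2=1, N3=0 [stuck-at-0], N4=0.
So Y = 0. (Without the fault it would be 1.)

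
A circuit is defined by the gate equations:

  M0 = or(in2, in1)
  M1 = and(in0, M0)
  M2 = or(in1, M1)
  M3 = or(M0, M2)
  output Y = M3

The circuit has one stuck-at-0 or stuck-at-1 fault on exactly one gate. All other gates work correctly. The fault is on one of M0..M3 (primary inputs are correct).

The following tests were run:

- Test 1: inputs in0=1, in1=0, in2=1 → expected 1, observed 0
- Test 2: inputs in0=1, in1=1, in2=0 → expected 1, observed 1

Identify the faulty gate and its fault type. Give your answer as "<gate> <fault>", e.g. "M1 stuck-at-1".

M0 stuck-at-0

Fault-free values for test 1 (in0=1, in1=0, in2=1): M0=1, M1=1, M2=1, M3=1, giving Y=1. Observed 0.
Test 1: faults giving observed 0 are {M0 stuck-at-0, M3 stuck-at-0}.
Test 2 (in0=1, in1=1, in2=0): fault-free M0=1, M1=1, M2=1, M3=1 → 1; observed 1. Eliminates M3 stuck-at-0.
Only M0 stuck-at-0 is consistent with every test.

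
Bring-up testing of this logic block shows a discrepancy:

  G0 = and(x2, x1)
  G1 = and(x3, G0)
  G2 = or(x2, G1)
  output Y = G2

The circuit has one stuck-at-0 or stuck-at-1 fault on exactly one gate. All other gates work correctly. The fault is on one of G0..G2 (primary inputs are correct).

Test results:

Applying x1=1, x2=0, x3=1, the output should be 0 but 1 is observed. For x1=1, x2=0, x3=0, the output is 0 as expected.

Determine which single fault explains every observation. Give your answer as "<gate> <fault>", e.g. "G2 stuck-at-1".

G0 stuck-at-1

Fault-free values for test 1 (x1=1, x2=0, x3=1): G0=0, G1=0, G2=0, giving Y=0. Observed 1.
Test 1: faults giving observed 1 are {G0 stuck-at-1, G1 stuck-at-1, G2 stuck-at-1}.
Test 2 (x1=1, x2=0, x3=0): fault-free G0=0, G1=0, G2=0 → 0; observed 0. Eliminates G1 stuck-at-1, G2 stuck-at-1.
Only G0 stuck-at-1 is consistent with every test.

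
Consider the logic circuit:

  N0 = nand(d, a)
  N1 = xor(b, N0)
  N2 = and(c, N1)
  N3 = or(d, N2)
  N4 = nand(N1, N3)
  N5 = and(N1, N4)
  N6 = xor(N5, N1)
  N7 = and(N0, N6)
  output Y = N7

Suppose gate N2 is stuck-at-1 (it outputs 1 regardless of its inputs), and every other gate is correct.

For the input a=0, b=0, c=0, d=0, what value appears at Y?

1

Propagate with N2 forced: N0=1, N1=1, N2=1 [stuck-at-1], N3=1, N4=0, N5=0, N6=1, N7=1.
So Y = 1. (Without the fault it would be 0.)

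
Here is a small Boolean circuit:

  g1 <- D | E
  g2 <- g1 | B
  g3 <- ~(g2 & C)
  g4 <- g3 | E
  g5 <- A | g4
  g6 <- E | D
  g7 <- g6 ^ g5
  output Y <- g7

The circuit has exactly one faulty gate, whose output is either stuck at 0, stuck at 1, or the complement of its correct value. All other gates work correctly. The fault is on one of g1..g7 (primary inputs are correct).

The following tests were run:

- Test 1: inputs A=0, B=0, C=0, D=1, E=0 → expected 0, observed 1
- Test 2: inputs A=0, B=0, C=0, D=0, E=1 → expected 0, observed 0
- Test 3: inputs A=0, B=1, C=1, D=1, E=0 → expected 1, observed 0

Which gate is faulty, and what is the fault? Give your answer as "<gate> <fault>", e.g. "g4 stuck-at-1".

g3 inverted output

Fault-free values for test 1 (A=0, B=0, C=0, D=1, E=0): g1=1, g2=1, g3=1, g4=1, g5=1, g6=1, g7=0, giving Y=0. Observed 1.
Test 1: faults giving observed 1 are {g3 stuck-at-0, g3 inverted output, g4 stuck-at-0, g4 inverted output, g5 stuck-at-0, g5 inverted output, g6 stuck-at-0, g6 inverted output, g7 stuck-at-1, g7 inverted output}.
Test 2 (A=0, B=0, C=0, D=0, E=1): fault-free g1=1, g2=1, g3=1, g4=1, g5=1, g6=1, g7=0 → 0; observed 0. Eliminates g4 stuck-at-0, g4 inverted output, g5 stuck-at-0, g5 inverted output, g6 stuck-at-0, g6 inverted output, g7 stuck-at-1, g7 inverted output.
Test 3 (A=0, B=1, C=1, D=1, E=0): fault-free g1=1, g2=1, g3=0, g4=0, g5=0, g6=1, g7=1 → 1; observed 0. Eliminates g3 stuck-at-0.
Only g3 inverted output is consistent with every test.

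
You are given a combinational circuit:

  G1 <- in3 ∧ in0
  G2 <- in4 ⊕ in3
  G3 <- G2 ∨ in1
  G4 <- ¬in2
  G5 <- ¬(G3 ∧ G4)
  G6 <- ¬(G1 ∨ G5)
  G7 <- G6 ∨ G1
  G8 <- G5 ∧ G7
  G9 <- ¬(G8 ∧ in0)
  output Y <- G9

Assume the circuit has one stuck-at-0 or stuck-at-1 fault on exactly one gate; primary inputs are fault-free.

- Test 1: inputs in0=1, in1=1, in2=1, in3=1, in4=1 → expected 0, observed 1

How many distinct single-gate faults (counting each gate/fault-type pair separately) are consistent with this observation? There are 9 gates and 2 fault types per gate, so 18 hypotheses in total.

Fault-free: G1=1, G2=0, G3=1, G4=0, G5=1, G6=0, G7=1, G8=1, G9=0 → 0. Observed 1.
  G1: stuck-at-0 ✓; others ✗
  G2: none of the 2 fault types match ✗
  G3: none of the 2 fault types match ✗
  G4: stuck-at-1 ✓; others ✗
  G5: stuck-at-0 ✓; others ✗
  G6: none of the 2 fault types match ✗
  G7: stuck-at-0 ✓; others ✗
  G8: stuck-at-0 ✓; others ✗
  G9: stuck-at-1 ✓; others ✗
Consistent faults: {G1 stuck-at-0, G4 stuck-at-1, G5 stuck-at-0, G7 stuck-at-0, G8 stuck-at-0, G9 stuck-at-1} — 6 in all.

6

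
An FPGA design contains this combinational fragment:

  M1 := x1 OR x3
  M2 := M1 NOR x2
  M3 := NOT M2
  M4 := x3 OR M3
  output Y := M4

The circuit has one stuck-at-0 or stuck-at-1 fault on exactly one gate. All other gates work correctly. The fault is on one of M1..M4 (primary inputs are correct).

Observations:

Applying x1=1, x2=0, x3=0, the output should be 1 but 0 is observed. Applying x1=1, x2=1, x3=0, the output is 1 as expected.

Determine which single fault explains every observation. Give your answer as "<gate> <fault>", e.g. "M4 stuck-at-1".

Fault-free values for test 1 (x1=1, x2=0, x3=0): M1=1, M2=0, M3=1, M4=1, giving Y=1. Observed 0.
Test 1: faults giving observed 0 are {M1 stuck-at-0, M2 stuck-at-1, M3 stuck-at-0, M4 stuck-at-0}.
Test 2 (x1=1, x2=1, x3=0): fault-free M1=1, M2=0, M3=1, M4=1 → 1; observed 1. Eliminates M2 stuck-at-1, M3 stuck-at-0, M4 stuck-at-0.
Only M1 stuck-at-0 is consistent with every test.

M1 stuck-at-0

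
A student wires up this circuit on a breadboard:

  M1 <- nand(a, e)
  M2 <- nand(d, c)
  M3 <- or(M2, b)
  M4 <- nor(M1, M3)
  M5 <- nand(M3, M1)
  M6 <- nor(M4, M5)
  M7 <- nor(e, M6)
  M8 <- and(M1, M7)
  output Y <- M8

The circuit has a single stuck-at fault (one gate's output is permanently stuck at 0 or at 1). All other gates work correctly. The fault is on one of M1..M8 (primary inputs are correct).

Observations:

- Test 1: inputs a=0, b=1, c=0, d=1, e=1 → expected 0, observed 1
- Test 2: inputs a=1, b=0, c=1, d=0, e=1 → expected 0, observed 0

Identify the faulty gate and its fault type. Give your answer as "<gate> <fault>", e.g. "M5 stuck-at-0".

M7 stuck-at-1

Fault-free values for test 1 (a=0, b=1, c=0, d=1, e=1): M1=1, M2=1, M3=1, M4=0, M5=0, M6=1, M7=0, M8=0, giving Y=0. Observed 1.
Test 1: faults giving observed 1 are {M7 stuck-at-1, M8 stuck-at-1}.
Test 2 (a=1, b=0, c=1, d=0, e=1): fault-free M1=0, M2=1, M3=1, M4=0, M5=1, M6=0, M7=0, M8=0 → 0; observed 0. Eliminates M8 stuck-at-1.
Only M7 stuck-at-1 is consistent with every test.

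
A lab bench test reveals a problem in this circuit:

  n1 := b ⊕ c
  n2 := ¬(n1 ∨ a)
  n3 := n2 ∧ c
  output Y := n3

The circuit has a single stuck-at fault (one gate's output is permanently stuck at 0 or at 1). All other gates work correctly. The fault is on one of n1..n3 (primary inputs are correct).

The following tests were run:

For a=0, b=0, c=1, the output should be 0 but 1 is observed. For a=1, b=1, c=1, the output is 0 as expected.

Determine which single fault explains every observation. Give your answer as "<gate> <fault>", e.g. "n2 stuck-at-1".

n1 stuck-at-0

Fault-free values for test 1 (a=0, b=0, c=1): n1=1, n2=0, n3=0, giving Y=0. Observed 1.
Test 1: faults giving observed 1 are {n1 stuck-at-0, n2 stuck-at-1, n3 stuck-at-1}.
Test 2 (a=1, b=1, c=1): fault-free n1=0, n2=0, n3=0 → 0; observed 0. Eliminates n2 stuck-at-1, n3 stuck-at-1.
Only n1 stuck-at-0 is consistent with every test.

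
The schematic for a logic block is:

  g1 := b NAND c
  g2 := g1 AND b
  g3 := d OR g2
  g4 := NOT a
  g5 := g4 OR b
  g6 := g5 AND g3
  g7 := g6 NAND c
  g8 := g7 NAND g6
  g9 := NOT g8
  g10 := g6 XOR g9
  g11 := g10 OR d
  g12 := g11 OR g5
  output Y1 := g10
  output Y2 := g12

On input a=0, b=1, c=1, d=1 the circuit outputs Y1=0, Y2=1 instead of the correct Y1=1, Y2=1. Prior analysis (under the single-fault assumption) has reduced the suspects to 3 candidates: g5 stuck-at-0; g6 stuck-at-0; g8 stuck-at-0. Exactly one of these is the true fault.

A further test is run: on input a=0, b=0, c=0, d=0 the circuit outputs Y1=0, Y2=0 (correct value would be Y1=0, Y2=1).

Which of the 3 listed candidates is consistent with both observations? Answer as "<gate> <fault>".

g5 stuck-at-0

Evaluate each candidate on input a=0, b=0, c=0, d=0:
  g5 stuck-at-0: g1=1, g2=0, g3=0, g4=1, g5=0 [stuck-at-0], g6=0, g7=1, g8=1, g9=0, g10=0, g11=0, g12=0 → Y1=0, Y2=0 — matches
  g6 stuck-at-0: g1=1, g2=0, g3=0, g4=1, g5=1, g6=0 [stuck-at-0], g7=1, g8=1, g9=0, g10=0, g11=0, g12=1 → Y1=0, Y2=1 — eliminated
  g8 stuck-at-0: g1=1, g2=0, g3=0, g4=1, g5=1, g6=0, g7=1, g8=0 [stuck-at-0], g9=1, g10=1, g11=1, g12=1 → Y1=1, Y2=1 — eliminated
Only g5 stuck-at-0 reproduces the observed Y1=0, Y2=0.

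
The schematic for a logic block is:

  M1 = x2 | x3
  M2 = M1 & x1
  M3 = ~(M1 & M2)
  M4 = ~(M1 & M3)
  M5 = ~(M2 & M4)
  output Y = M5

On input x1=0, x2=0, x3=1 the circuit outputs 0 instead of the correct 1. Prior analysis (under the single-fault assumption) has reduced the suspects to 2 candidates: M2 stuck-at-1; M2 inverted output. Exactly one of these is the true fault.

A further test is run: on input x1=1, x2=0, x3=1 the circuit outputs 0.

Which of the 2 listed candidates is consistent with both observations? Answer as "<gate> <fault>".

M2 stuck-at-1

Evaluate each candidate on input x1=1, x2=0, x3=1:
  M2 stuck-at-1: M1=1, M2=1 [stuck-at-1], M3=0, M4=1, M5=0 → 0 — matches
  M2 inverted output: M1=1, M2=0 [inverted output], M3=1, M4=0, M5=1 → 1 — eliminated
Only M2 stuck-at-1 reproduces the observed 0.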